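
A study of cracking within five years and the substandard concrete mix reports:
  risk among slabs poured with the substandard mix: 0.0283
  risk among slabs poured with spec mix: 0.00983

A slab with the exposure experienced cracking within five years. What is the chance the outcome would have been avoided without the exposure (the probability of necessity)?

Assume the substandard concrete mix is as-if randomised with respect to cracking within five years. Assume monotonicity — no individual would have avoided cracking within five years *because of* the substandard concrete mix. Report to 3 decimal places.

PN ≈ 0.653

Let p₁ = 0.0283, p₀ = 0.00983.
Under exogeneity and monotonicity, PN = (p₁ − p₀) / p₁.
PN = (0.0283 − 0.00983) / 0.0283 = 0.01847 / 0.0283 ≈ 0.6527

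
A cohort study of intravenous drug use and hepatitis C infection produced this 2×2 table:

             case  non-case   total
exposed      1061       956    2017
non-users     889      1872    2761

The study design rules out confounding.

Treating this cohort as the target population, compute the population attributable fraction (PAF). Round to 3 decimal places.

PAF ≈ 0.211

p₁ = P(outcome | exposed) = 1061/2017 = 0.52603
p₀ = P(outcome | unexposed) = 889/2761 = 0.32198
Exposure prevalence π = 2017/4778 = 0.42214; overall risk P(Y=1) = 0.40812.
Under exogeneity, PAF = [P(Y=1) − p₀]/P(Y=1).
PAF = (0.40812 − 0.32198) / 0.40812 ≈ 0.2111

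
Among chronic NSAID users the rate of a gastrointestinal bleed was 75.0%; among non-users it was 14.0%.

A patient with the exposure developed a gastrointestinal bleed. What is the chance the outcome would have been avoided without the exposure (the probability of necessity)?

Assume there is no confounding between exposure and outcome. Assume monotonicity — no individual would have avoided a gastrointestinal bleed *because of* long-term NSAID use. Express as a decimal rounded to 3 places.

p₁ = 0.75, p₀ = 0.14.
Under exogeneity and monotonicity, PN = (p₁ − p₀) / p₁.
PN = (0.75 − 0.14) / 0.75 = 0.61 / 0.75 ≈ 0.8133

PN ≈ 0.813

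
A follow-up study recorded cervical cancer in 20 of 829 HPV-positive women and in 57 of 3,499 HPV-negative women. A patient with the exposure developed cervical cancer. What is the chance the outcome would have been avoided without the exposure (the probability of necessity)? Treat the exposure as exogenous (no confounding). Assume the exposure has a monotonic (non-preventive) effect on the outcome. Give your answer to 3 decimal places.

p₁ = P(outcome | exposed) = 20/829 = 0.024125
p₀ = P(outcome | unexposed) = 57/3499 = 0.01629
Under exogeneity and monotonicity, PN = (p₁ − p₀) / p₁.
PN = (0.024125 − 0.01629) / 0.024125 = 0.0078351 / 0.024125 ≈ 0.3248

PN ≈ 0.325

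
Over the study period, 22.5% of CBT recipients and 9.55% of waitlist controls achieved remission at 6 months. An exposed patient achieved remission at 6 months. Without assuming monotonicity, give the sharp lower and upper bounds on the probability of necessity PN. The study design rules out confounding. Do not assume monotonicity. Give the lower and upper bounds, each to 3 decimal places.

p₁ = 0.225, p₀ = 0.0955.
Under exogeneity alone the bounds on PN are max{0,(p₁−p₀)/p₁} ≤ PN ≤ min{1,(1−p₀)/p₁}.
  lower = (p₁ − p₀)/p₁ = 0.1295 / 0.225 ≈ 0.5756
  upper = min{1, (1 − p₀)/p₁} = 0.9045 / 0.225 ≈ 4.0200 → capped at 1

0.576 ≤ PN ≤ 1.000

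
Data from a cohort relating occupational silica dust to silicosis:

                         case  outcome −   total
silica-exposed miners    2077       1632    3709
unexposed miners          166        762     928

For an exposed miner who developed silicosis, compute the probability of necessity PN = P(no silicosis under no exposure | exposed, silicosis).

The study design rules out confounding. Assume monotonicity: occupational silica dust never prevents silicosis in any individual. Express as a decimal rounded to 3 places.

PN ≈ 0.681

p₁ = P(outcome | exposed) = 2077/3709 = 0.55999
p₀ = P(outcome | unexposed) = 166/928 = 0.17888
Under exogeneity and monotonicity, PN = (p₁ − p₀)/p₁.
PN = (0.55999 − 0.17888) / 0.55999 ≈ 0.6806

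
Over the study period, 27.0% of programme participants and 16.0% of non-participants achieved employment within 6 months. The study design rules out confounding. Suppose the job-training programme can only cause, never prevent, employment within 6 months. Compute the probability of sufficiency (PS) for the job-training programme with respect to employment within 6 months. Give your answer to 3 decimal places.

p₁ = 0.27, p₀ = 0.16.
Under exogeneity and monotonicity, PS = (p₁ − p₀) / (1 − p₀).
PS = (0.27 − 0.16) / (1 − 0.16) = 0.11 / 0.84 ≈ 0.1310

PS ≈ 0.131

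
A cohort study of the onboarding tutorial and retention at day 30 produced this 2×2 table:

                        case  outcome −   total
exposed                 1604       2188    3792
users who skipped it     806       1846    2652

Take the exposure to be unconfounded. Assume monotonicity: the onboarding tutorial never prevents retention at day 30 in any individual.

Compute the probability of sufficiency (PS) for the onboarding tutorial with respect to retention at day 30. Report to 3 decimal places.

p₁ = P(outcome | exposed) = 1604/3792 = 0.423
p₀ = P(outcome | unexposed) = 806/2652 = 0.30392
Under exogeneity and monotonicity, PS = (p₁ − p₀)/(1 − p₀).
PS = (0.423 − 0.30392) / 0.69608 ≈ 0.1711

PS ≈ 0.171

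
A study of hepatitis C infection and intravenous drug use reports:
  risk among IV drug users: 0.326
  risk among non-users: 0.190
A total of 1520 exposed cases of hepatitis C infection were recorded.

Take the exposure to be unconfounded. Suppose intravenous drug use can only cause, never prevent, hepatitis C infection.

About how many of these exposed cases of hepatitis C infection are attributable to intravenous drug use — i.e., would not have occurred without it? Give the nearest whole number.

Let p₁ = 0.326, p₀ = 0.19.
PN = (p₁ − p₀)/p₁ = (0.326 − 0.19) / 0.326 ≈ 0.41718.
Attributable cases ≈ PN × (exposed cases) = 0.41718 × 1520 ≈ 634.11.

about 634 cases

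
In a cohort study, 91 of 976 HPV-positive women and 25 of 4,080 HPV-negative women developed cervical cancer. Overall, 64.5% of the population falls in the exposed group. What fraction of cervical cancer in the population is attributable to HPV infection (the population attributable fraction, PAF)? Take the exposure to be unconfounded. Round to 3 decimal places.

p₁ = P(outcome | exposed) = 91/976 = 0.093238
p₀ = P(outcome | unexposed) = 25/4080 = 0.0061275
Overall risk P(Y=1) = π·p₁ + (1−π)·p₀ = 0.645×0.093238 + 0.355×0.0061275 = 0.062314.
Under exogeneity, PAF = [P(Y=1) − p₀] / P(Y=1).
PAF = (0.062314 − 0.0061275) / 0.062314 ≈ 0.9017

PAF ≈ 0.902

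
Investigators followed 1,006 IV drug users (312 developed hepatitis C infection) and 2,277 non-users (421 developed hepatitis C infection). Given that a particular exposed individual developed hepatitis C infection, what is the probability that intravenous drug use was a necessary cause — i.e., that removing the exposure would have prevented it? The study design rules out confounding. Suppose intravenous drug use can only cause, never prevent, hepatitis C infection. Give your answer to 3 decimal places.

PN ≈ 0.404

p₁ = P(outcome | exposed) = 312/1006 = 0.31014
p₀ = P(outcome | unexposed) = 421/2277 = 0.18489
Under exogeneity and monotonicity, PN = (p₁ − p₀) / p₁.
PN = (0.31014 − 0.18489) / 0.31014 = 0.12525 / 0.31014 ≈ 0.4038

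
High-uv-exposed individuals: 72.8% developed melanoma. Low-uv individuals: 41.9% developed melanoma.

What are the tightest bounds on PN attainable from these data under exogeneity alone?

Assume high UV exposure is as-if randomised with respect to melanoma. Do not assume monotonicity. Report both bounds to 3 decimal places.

p₁ = 0.728, p₀ = 0.419.
Under exogeneity alone the bounds on PN are max{0,(p₁−p₀)/p₁} ≤ PN ≤ min{1,(1−p₀)/p₁}.
  lower = (p₁ − p₀)/p₁ = 0.309 / 0.728 ≈ 0.4245
  upper = min{1, (1 − p₀)/p₁} = 0.581 / 0.728 ≈ 0.7981

0.424 ≤ PN ≤ 0.798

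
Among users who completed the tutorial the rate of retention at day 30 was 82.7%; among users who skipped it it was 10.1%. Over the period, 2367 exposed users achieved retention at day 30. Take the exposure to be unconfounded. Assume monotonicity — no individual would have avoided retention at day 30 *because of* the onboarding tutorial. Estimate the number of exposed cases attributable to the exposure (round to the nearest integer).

about 2078 cases

p₁ = 0.827, p₀ = 0.101.
PN = (p₁ − p₀)/p₁ = (0.827 − 0.101) / 0.827 ≈ 0.87787.
Attributable cases ≈ PN × (exposed cases) = 0.87787 × 2367 ≈ 2077.92.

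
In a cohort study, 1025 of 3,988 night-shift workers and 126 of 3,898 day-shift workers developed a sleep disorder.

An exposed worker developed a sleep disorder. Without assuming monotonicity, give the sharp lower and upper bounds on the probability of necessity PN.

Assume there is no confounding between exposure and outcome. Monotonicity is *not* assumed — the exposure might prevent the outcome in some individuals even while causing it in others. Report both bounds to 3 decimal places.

p₁ = P(outcome | exposed) = 1025/3988 = 0.25702
p₀ = P(outcome | unexposed) = 126/3898 = 0.032324
Under exogeneity alone the bounds on PN are max{0,(p₁−p₀)/p₁} ≤ PN ≤ min{1,(1−p₀)/p₁}.
  lower = (p₁ − p₀)/p₁ = 0.2247 / 0.25702 ≈ 0.8742
  upper = min{1, (1 − p₀)/p₁} = 0.96768 / 0.25702 ≈ 3.7650 → capped at 1

0.874 ≤ PN ≤ 1.000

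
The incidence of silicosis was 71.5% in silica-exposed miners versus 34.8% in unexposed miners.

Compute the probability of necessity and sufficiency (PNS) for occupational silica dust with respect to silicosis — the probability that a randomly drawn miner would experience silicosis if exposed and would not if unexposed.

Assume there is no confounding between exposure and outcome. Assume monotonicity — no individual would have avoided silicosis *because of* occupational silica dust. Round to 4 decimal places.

PNS ≈ 0.3670

p₁ = 0.715, p₀ = 0.348.
Under exogeneity and monotonicity, PNS = p₁ − p₀.
PNS = 0.715 − 0.348 = 0.367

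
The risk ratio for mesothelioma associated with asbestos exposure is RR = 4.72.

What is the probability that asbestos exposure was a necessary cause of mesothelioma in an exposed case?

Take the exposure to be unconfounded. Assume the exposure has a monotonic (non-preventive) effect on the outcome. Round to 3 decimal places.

Under exogeneity and monotonicity, PN = (RR − 1) / RR = 1 − 1/RR.
PN = (4.72 − 1) / 4.72 = 3.72 / 4.72 ≈ 0.7881

PN ≈ 0.788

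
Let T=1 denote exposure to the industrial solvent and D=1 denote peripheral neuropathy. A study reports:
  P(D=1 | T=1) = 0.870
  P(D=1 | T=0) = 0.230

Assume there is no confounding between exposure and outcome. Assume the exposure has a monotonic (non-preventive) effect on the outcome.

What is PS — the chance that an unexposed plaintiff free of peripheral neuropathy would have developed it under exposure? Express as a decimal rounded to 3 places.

Let p₁ = 0.87, p₀ = 0.23.
Under exogeneity and monotonicity, PS = (p₁ − p₀) / (1 − p₀).
PS = (0.87 − 0.23) / (1 − 0.23) = 0.64 / 0.77 ≈ 0.8312

PS ≈ 0.831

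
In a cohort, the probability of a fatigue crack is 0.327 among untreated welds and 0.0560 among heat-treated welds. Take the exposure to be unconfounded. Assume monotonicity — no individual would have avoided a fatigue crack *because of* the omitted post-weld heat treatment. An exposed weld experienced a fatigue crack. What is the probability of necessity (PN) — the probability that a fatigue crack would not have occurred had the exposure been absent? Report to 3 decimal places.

PN ≈ 0.829

Let p₁ = 0.327, p₀ = 0.056.
Under exogeneity and monotonicity, PN = (p₁ − p₀) / p₁.
PN = (0.327 − 0.056) / 0.327 = 0.271 / 0.327 ≈ 0.8287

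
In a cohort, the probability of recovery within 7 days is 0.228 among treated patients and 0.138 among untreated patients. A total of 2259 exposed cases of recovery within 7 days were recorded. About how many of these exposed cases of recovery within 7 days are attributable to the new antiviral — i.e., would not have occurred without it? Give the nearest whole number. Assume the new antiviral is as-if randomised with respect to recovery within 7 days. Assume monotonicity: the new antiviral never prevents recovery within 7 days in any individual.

Let p₁ = 0.228, p₀ = 0.138.
PN = (p₁ − p₀)/p₁ = (0.228 − 0.138) / 0.228 ≈ 0.39474.
Attributable cases ≈ PN × (exposed cases) = 0.39474 × 2259 ≈ 891.71.

about 892 cases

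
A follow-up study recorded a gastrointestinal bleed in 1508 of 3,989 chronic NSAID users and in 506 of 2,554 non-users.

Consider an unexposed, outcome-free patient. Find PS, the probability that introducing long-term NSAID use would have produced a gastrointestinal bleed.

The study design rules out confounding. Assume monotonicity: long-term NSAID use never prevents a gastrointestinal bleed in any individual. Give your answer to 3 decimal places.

p₁ = P(outcome | exposed) = 1508/3989 = 0.37804
p₀ = P(outcome | unexposed) = 506/2554 = 0.19812
Under exogeneity and monotonicity, PS = (p₁ − p₀) / (1 − p₀).
PS = (0.37804 − 0.19812) / (1 − 0.19812) = 0.17992 / 0.80188 ≈ 0.2244

PS ≈ 0.224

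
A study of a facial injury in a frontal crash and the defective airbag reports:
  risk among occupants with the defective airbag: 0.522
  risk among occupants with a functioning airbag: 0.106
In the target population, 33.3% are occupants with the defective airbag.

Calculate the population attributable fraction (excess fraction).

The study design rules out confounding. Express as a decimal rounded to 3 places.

PAF ≈ 0.567

Let p₁ = 0.522, p₀ = 0.106.
Overall risk P(Y=1) = π·p₁ + (1−π)·p₀ = 0.333×0.522 + 0.667×0.106 = 0.24453.
Under exogeneity, PAF = [P(Y=1) − p₀] / P(Y=1).
PAF = (0.24453 − 0.106) / 0.24453 ≈ 0.5665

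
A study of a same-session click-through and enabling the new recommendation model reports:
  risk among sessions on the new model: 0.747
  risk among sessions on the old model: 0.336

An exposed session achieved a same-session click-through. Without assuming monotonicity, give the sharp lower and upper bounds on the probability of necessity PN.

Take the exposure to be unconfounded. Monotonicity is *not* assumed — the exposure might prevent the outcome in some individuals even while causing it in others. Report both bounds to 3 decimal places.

Let p₁ = 0.747, p₀ = 0.336.
Under exogeneity alone the bounds on PN are max{0,(p₁−p₀)/p₁} ≤ PN ≤ min{1,(1−p₀)/p₁}.
  lower = (p₁ − p₀)/p₁ = 0.411 / 0.747 ≈ 0.5502
  upper = min{1, (1 − p₀)/p₁} = 0.664 / 0.747 ≈ 0.8889

0.550 ≤ PN ≤ 0.889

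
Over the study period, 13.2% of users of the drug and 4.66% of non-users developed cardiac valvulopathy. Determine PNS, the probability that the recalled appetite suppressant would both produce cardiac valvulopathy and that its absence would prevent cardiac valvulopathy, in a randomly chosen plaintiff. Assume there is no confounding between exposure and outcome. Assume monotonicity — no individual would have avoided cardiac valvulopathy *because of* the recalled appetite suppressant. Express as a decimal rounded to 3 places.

p₁ = 0.132, p₀ = 0.0466.
Under exogeneity and monotonicity, PNS = p₁ − p₀.
PNS = 0.132 − 0.0466 = 0.0854

PNS ≈ 0.085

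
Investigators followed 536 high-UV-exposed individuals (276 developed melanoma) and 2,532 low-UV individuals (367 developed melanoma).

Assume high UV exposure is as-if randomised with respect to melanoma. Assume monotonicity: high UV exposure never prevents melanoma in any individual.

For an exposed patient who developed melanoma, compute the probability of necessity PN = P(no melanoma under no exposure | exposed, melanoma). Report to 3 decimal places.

PN ≈ 0.719

p₁ = P(outcome | exposed) = 276/536 = 0.51493
p₀ = P(outcome | unexposed) = 367/2532 = 0.14494
Under exogeneity and monotonicity, PN = (p₁ − p₀) / p₁.
PN = (0.51493 − 0.14494) / 0.51493 = 0.36998 / 0.51493 ≈ 0.7185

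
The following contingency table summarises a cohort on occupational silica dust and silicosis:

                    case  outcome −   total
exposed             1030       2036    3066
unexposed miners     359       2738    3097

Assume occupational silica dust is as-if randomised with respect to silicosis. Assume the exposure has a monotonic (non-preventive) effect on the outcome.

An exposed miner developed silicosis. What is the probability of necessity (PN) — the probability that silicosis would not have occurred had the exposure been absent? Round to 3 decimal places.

p₁ = P(outcome | exposed) = 1030/3066 = 0.33594
p₀ = P(outcome | unexposed) = 359/3097 = 0.11592
Under exogeneity and monotonicity, PN = (p₁ − p₀)/p₁.
PN = (0.33594 − 0.11592) / 0.33594 ≈ 0.6549

PN ≈ 0.655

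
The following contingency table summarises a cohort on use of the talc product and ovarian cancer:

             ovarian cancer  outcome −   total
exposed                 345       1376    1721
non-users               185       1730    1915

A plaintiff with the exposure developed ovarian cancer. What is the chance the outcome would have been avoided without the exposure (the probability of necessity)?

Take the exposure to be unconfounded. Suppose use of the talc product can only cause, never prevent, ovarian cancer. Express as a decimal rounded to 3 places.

p₁ = P(outcome | exposed) = 345/1721 = 0.20046
p₀ = P(outcome | unexposed) = 185/1915 = 0.096606
Under exogeneity and monotonicity, PN = (p₁ − p₀)/p₁.
PN = (0.20046 − 0.096606) / 0.20046 ≈ 0.5181

PN ≈ 0.518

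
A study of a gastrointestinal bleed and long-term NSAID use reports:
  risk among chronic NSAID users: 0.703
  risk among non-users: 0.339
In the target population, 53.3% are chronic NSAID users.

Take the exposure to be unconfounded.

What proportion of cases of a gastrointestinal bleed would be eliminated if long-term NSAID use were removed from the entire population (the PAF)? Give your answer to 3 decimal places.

Let p₁ = 0.703, p₀ = 0.339.
Overall risk P(Y=1) = π·p₁ + (1−π)·p₀ = 0.533×0.703 + 0.467×0.339 = 0.53301.
Under exogeneity, PAF = [P(Y=1) − p₀] / P(Y=1).
PAF = (0.53301 − 0.339) / 0.53301 ≈ 0.3640

PAF ≈ 0.364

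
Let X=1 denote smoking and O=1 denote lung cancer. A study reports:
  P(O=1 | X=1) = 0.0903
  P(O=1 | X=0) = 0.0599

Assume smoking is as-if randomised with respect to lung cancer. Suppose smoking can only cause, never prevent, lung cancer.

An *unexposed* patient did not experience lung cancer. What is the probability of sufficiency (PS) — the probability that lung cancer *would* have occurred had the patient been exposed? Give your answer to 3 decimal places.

PS ≈ 0.032

Let p₁ = 0.0903, p₀ = 0.0599.
Under exogeneity and monotonicity, PS = (p₁ − p₀) / (1 − p₀).
PS = (0.0903 − 0.0599) / (1 − 0.0599) = 0.0304 / 0.9401 ≈ 0.0323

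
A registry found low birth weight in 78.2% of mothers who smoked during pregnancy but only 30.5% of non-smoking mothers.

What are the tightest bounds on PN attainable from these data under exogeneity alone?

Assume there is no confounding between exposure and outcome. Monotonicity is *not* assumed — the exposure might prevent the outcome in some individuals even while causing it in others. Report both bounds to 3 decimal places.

0.610 ≤ PN ≤ 0.889

p₁ = 0.782, p₀ = 0.305.
Under exogeneity alone the bounds on PN are max{0,(p₁−p₀)/p₁} ≤ PN ≤ min{1,(1−p₀)/p₁}.
  lower = (p₁ − p₀)/p₁ = 0.477 / 0.782 ≈ 0.6100
  upper = min{1, (1 − p₀)/p₁} = 0.695 / 0.782 ≈ 0.8887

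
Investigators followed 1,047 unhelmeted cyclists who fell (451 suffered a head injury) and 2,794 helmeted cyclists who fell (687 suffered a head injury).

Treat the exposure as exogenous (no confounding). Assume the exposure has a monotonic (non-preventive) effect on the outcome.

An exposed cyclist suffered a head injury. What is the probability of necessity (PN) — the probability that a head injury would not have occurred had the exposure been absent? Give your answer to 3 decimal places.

p₁ = P(outcome | exposed) = 451/1047 = 0.43075
p₀ = P(outcome | unexposed) = 687/2794 = 0.24588
Under exogeneity and monotonicity, PN = (p₁ − p₀) / p₁.
PN = (0.43075 − 0.24588) / 0.43075 = 0.18487 / 0.43075 ≈ 0.4292

PN ≈ 0.429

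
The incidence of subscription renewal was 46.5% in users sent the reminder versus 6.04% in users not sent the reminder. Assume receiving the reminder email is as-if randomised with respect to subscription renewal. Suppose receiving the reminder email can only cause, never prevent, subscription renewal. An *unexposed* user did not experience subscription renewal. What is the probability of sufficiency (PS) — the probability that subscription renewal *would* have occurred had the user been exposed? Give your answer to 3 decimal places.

p₁ = 0.465, p₀ = 0.0604.
Under exogeneity and monotonicity, PS = (p₁ − p₀) / (1 − p₀).
PS = (0.465 − 0.0604) / (1 − 0.0604) = 0.4046 / 0.9396 ≈ 0.4306

PS ≈ 0.431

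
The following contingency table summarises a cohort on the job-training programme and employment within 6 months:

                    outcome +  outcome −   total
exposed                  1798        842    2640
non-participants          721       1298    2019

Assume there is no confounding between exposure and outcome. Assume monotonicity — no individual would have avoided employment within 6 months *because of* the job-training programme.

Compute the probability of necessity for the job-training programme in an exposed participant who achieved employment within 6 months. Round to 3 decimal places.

p₁ = P(outcome | exposed) = 1798/2640 = 0.68106
p₀ = P(outcome | unexposed) = 721/2019 = 0.35711
Under exogeneity and monotonicity, PN = (p₁ − p₀)/p₁.
PN = (0.68106 − 0.35711) / 0.68106 ≈ 0.4757

PN ≈ 0.476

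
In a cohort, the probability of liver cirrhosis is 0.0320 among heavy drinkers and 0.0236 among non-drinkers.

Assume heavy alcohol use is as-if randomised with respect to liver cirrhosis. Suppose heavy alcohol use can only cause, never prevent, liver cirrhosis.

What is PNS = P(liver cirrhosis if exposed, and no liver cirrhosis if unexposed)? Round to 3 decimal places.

Let p₁ = 0.032, p₀ = 0.0236.
Under exogeneity and monotonicity, PNS = p₁ − p₀.
PNS = 0.032 − 0.0236 = 0.0084

PNS ≈ 0.008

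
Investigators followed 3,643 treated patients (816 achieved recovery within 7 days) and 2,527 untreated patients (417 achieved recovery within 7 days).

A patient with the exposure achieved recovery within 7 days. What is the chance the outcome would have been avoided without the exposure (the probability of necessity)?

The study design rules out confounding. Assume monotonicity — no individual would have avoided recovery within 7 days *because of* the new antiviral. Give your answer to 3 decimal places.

p₁ = P(outcome | exposed) = 816/3643 = 0.22399
p₀ = P(outcome | unexposed) = 417/2527 = 0.16502
Under exogeneity and monotonicity, PN = (p₁ − p₀) / p₁.
PN = (0.22399 − 0.16502) / 0.22399 = 0.058973 / 0.22399 ≈ 0.2633

PN ≈ 0.263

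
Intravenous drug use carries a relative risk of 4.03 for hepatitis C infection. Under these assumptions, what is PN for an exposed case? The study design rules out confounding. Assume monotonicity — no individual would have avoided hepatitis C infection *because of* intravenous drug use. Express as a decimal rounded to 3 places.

PN ≈ 0.752

Under exogeneity and monotonicity, PN = (RR − 1) / RR = 1 − 1/RR.
PN = (4.03 − 1) / 4.03 = 3.03 / 4.03 ≈ 0.7519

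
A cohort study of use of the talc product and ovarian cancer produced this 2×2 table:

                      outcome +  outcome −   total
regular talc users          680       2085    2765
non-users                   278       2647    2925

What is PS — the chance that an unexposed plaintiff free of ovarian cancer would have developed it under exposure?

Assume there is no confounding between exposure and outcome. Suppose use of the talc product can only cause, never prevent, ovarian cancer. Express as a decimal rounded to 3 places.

PS ≈ 0.167

p₁ = P(outcome | exposed) = 680/2765 = 0.24593
p₀ = P(outcome | unexposed) = 278/2925 = 0.095043
Under exogeneity and monotonicity, PS = (p₁ − p₀) / (1 − p₀).
PS = (0.24593 − 0.095043) / (1 − 0.095043) = 0.15089 / 0.90496 ≈ 0.1667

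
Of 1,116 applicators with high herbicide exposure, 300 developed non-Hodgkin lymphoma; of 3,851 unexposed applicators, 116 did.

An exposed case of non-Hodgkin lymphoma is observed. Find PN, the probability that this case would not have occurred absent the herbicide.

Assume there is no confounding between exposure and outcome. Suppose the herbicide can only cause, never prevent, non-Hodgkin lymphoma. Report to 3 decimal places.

PN ≈ 0.888

p₁ = P(outcome | exposed) = 300/1116 = 0.26882
p₀ = P(outcome | unexposed) = 116/3851 = 0.030122
Under exogeneity and monotonicity, PN = (p₁ − p₀) / p₁.
PN = (0.26882 − 0.030122) / 0.26882 = 0.2387 / 0.26882 ≈ 0.8879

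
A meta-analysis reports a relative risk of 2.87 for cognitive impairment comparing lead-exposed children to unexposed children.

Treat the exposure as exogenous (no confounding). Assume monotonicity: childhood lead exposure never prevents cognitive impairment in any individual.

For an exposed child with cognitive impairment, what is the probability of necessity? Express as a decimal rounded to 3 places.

Under exogeneity and monotonicity, PN = (RR − 1) / RR = 1 − 1/RR.
PN = (2.87 − 1) / 2.87 = 1.87 / 2.87 ≈ 0.6516

PN ≈ 0.652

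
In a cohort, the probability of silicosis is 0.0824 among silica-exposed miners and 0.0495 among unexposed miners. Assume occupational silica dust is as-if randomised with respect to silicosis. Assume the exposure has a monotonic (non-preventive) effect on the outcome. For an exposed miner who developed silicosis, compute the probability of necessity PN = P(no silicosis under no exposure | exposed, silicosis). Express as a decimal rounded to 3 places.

PN ≈ 0.399

Let p₁ = 0.0824, p₀ = 0.0495.
Under exogeneity and monotonicity, PN = (p₁ − p₀) / p₁.
PN = (0.0824 − 0.0495) / 0.0824 = 0.0329 / 0.0824 ≈ 0.3993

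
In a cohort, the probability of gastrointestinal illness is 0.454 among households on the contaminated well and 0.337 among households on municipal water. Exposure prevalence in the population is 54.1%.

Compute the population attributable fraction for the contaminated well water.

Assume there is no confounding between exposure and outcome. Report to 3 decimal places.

PAF ≈ 0.158

Let p₁ = 0.454, p₀ = 0.337.
Overall risk P(Y=1) = π·p₁ + (1−π)·p₀ = 0.541×0.454 + 0.459×0.337 = 0.4003.
Under exogeneity, PAF = [P(Y=1) − p₀] / P(Y=1).
PAF = (0.4003 − 0.337) / 0.4003 ≈ 0.1581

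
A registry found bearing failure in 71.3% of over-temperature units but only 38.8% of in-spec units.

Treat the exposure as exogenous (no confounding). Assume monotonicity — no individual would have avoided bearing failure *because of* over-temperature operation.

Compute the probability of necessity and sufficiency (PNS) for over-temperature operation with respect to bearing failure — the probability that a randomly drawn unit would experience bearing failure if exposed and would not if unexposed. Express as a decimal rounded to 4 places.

p₁ = 0.713, p₀ = 0.388.
Under exogeneity and monotonicity, PNS = p₁ − p₀.
PNS = 0.713 − 0.388 = 0.325

PNS ≈ 0.3250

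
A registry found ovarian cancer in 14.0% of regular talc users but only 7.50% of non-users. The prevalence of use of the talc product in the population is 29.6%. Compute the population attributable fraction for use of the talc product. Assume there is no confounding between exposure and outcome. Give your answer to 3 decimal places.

p₁ = 0.14, p₀ = 0.075.
Overall risk P(Y=1) = π·p₁ + (1−π)·p₀ = 0.296×0.14 + 0.704×0.075 = 0.09424.
Under exogeneity, PAF = [P(Y=1) − p₀] / P(Y=1).
PAF = (0.09424 − 0.075) / 0.09424 ≈ 0.2042

PAF ≈ 0.204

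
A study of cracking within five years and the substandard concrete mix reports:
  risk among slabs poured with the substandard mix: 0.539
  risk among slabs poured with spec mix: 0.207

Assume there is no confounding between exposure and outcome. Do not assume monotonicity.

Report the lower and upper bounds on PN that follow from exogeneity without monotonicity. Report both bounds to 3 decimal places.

Let p₁ = 0.539, p₀ = 0.207.
Under exogeneity alone the bounds on PN are max{0,(p₁−p₀)/p₁} ≤ PN ≤ min{1,(1−p₀)/p₁}.
  lower = (p₁ − p₀)/p₁ = 0.332 / 0.539 ≈ 0.6160
  upper = min{1, (1 − p₀)/p₁} = 0.793 / 0.539 ≈ 1.4712 → capped at 1

0.616 ≤ PN ≤ 1.000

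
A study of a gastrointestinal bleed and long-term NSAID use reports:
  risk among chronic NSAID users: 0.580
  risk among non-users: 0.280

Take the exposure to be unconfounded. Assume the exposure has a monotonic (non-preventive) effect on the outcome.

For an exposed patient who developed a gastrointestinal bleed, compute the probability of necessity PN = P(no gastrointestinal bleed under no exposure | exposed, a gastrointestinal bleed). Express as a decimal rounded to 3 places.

PN ≈ 0.517

Let p₁ = 0.58, p₀ = 0.28.
Under exogeneity and monotonicity, PN = (p₁ − p₀) / p₁.
PN = (0.58 − 0.28) / 0.58 = 0.3 / 0.58 ≈ 0.5172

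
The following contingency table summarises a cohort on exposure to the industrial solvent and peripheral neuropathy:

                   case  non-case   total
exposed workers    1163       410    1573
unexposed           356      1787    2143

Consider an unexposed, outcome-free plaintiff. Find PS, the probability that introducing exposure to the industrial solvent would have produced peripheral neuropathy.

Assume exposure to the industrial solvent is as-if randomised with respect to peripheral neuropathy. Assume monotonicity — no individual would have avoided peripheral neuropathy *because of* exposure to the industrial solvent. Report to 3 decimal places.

p₁ = P(outcome | exposed) = 1163/1573 = 0.73935
p₀ = P(outcome | unexposed) = 356/2143 = 0.16612
Under exogeneity and monotonicity, PS = (p₁ − p₀)/(1 − p₀).
PS = (0.73935 − 0.16612) / 0.83388 ≈ 0.6874

PS ≈ 0.687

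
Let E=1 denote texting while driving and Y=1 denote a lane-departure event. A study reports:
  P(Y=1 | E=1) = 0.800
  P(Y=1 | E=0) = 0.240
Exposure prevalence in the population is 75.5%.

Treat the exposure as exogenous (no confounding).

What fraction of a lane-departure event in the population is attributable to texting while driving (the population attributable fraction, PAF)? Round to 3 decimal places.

PAF ≈ 0.638

Let p₁ = 0.8, p₀ = 0.24.
Overall risk P(Y=1) = π·p₁ + (1−π)·p₀ = 0.755×0.8 + 0.245×0.24 = 0.6628.
Under exogeneity, PAF = [P(Y=1) − p₀] / P(Y=1).
PAF = (0.6628 − 0.24) / 0.6628 ≈ 0.6379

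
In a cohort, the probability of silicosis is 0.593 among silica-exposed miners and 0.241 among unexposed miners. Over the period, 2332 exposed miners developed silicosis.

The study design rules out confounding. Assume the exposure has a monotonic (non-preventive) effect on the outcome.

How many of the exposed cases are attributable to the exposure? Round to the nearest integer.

Let p₁ = 0.593, p₀ = 0.241.
PN = (p₁ − p₀)/p₁ = (0.593 − 0.241) / 0.593 ≈ 0.59359.
Attributable cases ≈ PN × (exposed cases) = 0.59359 × 2332 ≈ 1384.26.

about 1384 cases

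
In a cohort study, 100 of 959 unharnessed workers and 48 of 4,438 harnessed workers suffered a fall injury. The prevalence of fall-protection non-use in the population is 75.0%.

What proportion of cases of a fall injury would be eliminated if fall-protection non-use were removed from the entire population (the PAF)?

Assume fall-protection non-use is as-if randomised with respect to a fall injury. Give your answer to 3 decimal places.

PAF ≈ 0.866

p₁ = P(outcome | exposed) = 100/959 = 0.10428
p₀ = P(outcome | unexposed) = 48/4438 = 0.010816
Overall risk P(Y=1) = π·p₁ + (1−π)·p₀ = 0.75×0.10428 + 0.25×0.010816 = 0.08091.
Under exogeneity, PAF = [P(Y=1) − p₀] / P(Y=1).
PAF = (0.08091 − 0.010816) / 0.08091 ≈ 0.8663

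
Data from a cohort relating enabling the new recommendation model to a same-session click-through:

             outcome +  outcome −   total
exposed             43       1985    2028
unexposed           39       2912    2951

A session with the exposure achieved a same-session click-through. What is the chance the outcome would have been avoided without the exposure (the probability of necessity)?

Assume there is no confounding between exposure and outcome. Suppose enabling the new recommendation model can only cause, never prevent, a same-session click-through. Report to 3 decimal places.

p₁ = P(outcome | exposed) = 43/2028 = 0.021203
p₀ = P(outcome | unexposed) = 39/2951 = 0.013216
Under exogeneity and monotonicity, PN = (p₁ − p₀)/p₁.
PN = (0.021203 − 0.013216) / 0.021203 ≈ 0.3767

PN ≈ 0.377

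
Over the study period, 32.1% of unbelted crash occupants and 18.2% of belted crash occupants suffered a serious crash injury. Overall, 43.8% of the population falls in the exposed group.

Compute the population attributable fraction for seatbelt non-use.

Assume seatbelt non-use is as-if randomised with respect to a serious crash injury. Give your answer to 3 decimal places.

p₁ = 0.321, p₀ = 0.182.
Overall risk P(Y=1) = π·p₁ + (1−π)·p₀ = 0.438×0.321 + 0.562×0.182 = 0.24288.
Under exogeneity, PAF = [P(Y=1) − p₀] / P(Y=1).
PAF = (0.24288 − 0.182) / 0.24288 ≈ 0.2507

PAF ≈ 0.251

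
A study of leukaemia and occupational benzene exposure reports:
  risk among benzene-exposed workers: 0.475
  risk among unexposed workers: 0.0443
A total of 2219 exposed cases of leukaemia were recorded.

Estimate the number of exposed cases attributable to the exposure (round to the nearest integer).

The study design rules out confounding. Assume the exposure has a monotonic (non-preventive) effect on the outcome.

about 2012 cases

Let p₁ = 0.475, p₀ = 0.0443.
PN = (p₁ − p₀)/p₁ = (0.475 − 0.0443) / 0.475 ≈ 0.90674.
Attributable cases ≈ PN × (exposed cases) = 0.90674 × 2219 ≈ 2012.05.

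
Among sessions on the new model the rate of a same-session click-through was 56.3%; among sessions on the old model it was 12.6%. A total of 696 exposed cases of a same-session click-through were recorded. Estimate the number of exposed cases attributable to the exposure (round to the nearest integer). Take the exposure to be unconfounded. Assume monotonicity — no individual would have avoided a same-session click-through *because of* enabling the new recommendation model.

p₁ = 0.563, p₀ = 0.126.
PN = (p₁ − p₀)/p₁ = (0.563 − 0.126) / 0.563 ≈ 0.77620.
Attributable cases ≈ PN × (exposed cases) = 0.77620 × 696 ≈ 540.23.

about 540 cases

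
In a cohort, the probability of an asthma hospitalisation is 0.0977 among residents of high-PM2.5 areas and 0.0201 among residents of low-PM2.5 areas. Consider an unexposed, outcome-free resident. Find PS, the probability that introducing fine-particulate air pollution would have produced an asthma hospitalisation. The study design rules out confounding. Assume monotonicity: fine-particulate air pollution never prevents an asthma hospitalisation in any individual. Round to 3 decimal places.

Let p₁ = 0.0977, p₀ = 0.0201.
Under exogeneity and monotonicity, PS = (p₁ − p₀) / (1 − p₀).
PS = (0.0977 − 0.0201) / (1 − 0.0201) = 0.0776 / 0.9799 ≈ 0.0792

PS ≈ 0.079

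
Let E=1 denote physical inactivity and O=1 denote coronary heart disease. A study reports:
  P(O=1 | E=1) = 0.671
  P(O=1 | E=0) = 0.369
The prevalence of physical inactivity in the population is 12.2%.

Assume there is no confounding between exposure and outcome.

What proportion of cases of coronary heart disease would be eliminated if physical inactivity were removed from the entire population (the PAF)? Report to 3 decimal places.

PAF ≈ 0.091

Let p₁ = 0.671, p₀ = 0.369.
Overall risk P(Y=1) = π·p₁ + (1−π)·p₀ = 0.122×0.671 + 0.878×0.369 = 0.40584.
Under exogeneity, PAF = [P(Y=1) − p₀] / P(Y=1).
PAF = (0.40584 − 0.369) / 0.40584 ≈ 0.0908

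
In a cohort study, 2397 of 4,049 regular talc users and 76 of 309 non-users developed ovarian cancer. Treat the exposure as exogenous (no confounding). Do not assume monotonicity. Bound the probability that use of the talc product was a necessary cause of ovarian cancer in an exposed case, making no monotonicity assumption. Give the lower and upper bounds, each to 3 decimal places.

0.585 ≤ PN ≤ 1.000

p₁ = P(outcome | exposed) = 2397/4049 = 0.592
p₀ = P(outcome | unexposed) = 76/309 = 0.24595
Under exogeneity alone the bounds on PN are max{0,(p₁−p₀)/p₁} ≤ PN ≤ min{1,(1−p₀)/p₁}.
  lower = (p₁ − p₀)/p₁ = 0.34604 / 0.592 ≈ 0.5845
  upper = min{1, (1 − p₀)/p₁} = 0.75405 / 0.592 ≈ 1.2737 → capped at 1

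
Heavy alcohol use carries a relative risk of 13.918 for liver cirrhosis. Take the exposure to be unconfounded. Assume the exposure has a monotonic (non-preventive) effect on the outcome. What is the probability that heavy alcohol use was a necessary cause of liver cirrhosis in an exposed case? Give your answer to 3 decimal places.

Under exogeneity and monotonicity, PN = (RR − 1) / RR = 1 − 1/RR.
PN = (13.918 − 1) / 13.918 = 12.92 / 13.918 ≈ 0.9282

PN ≈ 0.928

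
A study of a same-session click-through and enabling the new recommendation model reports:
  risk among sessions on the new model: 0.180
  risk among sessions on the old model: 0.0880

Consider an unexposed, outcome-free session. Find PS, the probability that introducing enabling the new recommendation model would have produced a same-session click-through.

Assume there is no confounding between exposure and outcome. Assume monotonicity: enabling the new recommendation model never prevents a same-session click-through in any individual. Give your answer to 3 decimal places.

Let p₁ = 0.18, p₀ = 0.088.
Under exogeneity and monotonicity, PS = (p₁ − p₀) / (1 − p₀).
PS = (0.18 − 0.088) / (1 − 0.088) = 0.092 / 0.912 ≈ 0.1009

PS ≈ 0.101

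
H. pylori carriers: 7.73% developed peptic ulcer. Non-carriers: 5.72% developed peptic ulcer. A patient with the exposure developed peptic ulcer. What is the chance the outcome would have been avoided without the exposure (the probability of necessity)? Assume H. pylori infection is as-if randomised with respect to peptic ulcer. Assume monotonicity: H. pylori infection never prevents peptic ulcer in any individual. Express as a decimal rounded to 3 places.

PN ≈ 0.260

p₁ = 0.0773, p₀ = 0.0572.
Under exogeneity and monotonicity, PN = (p₁ − p₀) / p₁.
PN = (0.0773 − 0.0572) / 0.0773 = 0.0201 / 0.0773 ≈ 0.2600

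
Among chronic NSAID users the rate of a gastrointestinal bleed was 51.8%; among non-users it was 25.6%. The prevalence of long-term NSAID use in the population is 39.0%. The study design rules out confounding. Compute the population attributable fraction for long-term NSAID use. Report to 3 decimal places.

PAF ≈ 0.285

p₁ = 0.518, p₀ = 0.256.
Overall risk P(Y=1) = π·p₁ + (1−π)·p₀ = 0.39×0.518 + 0.61×0.256 = 0.35818.
Under exogeneity, PAF = [P(Y=1) − p₀] / P(Y=1).
PAF = (0.35818 − 0.256) / 0.35818 ≈ 0.2853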